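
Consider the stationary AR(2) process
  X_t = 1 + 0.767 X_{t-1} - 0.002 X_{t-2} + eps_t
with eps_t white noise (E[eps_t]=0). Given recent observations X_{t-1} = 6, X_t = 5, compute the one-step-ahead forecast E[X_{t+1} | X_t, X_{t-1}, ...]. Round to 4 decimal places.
E[X_{t+1} \mid \mathcal F_t] = 4.8230

For an AR(p) model X_t = c + sum_i phi_i X_{t-i} + eps_t, the
one-step-ahead conditional mean is
  E[X_{t+1} | X_t, ...] = c + sum_i phi_i X_{t+1-i}.
Substitute known values:
  E[X_{t+1} | ...] = 1 + (0.767) * (5) + (-0.002) * (6)
                   = 4.8230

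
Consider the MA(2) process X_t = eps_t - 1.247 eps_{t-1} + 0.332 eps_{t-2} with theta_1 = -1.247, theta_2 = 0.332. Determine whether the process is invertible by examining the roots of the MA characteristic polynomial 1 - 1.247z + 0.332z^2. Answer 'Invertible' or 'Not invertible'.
\text{Invertible}

The MA(q) characteristic polynomial is P(z) = 1 - 1.247z + 0.332z^2.
Invertibility requires all roots to lie outside the unit circle, i.e. |z| > 1 for every root.
Set 1 + (-1.247) z + (0.332) z^2 = 0, i.e. a z^2 + b z + c = 0 with a = 0.332, b = -1.247, c = 1.
Discriminant D = b^2 - 4ac = (-1.247)^2 - 4*(0.332)*1 = 1.555009 - (1.328) = 0.227009.
D >= 0, so the roots are real: z = (-b +/- sqrt(D)) / (2a) = (1.247 +/- 0.476455) / (0.664).
  z_1 = (1.247 + 0.476455) / (0.664) = 2.5956,   |z_1| = 2.5956.
  z_2 = (1.247 - 0.476455) / (0.664) = 1.1605,   |z_2| = 1.1605.
Moduli of all roots: 2.5956, 1.1605.
All moduli strictly greater than 1? Yes.
Verdict: Invertible.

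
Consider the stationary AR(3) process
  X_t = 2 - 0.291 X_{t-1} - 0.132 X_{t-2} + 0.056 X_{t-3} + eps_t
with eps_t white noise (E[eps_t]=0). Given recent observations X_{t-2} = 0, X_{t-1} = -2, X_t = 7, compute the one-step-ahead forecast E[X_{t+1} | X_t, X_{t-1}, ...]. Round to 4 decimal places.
E[X_{t+1} \mid \mathcal F_t] = 0.2270

For an AR(p) model X_t = c + sum_i phi_i X_{t-i} + eps_t, the
one-step-ahead conditional mean is
  E[X_{t+1} | X_t, ...] = c + sum_i phi_i X_{t+1-i}.
Substitute known values:
  E[X_{t+1} | ...] = 2 + (-0.291) * (7) + (-0.132) * (-2) + (0.056) * (0)
                   = 0.2270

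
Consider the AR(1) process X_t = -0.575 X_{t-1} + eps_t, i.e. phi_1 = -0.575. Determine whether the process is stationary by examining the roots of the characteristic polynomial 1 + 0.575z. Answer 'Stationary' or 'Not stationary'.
\text{Stationary}

The AR(p) characteristic polynomial is P(z) = 1 + 0.575z.
Stationarity requires all roots to lie outside the unit circle, i.e. |z| > 1 for every root.
This is linear in z: 1 + (0.575) z = 0  =>  z = -1/(0.575) = -1.73913,  |z| = 1.73913.
Moduli of all roots: 1.7391.
All moduli strictly greater than 1? Yes.
Verdict: Stationary.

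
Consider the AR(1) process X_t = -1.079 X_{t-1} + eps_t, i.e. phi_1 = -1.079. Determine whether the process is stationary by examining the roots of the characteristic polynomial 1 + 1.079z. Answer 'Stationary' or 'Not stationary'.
\text{Not stationary}

The AR(p) characteristic polynomial is P(z) = 1 + 1.079z.
Stationarity requires all roots to lie outside the unit circle, i.e. |z| > 1 for every root.
This is linear in z: 1 + (1.079) z = 0  =>  z = -1/(1.079) = -0.926784,  |z| = 0.926784.
Moduli of all roots: 0.9268.
All moduli strictly greater than 1? No.
Verdict: Not stationary.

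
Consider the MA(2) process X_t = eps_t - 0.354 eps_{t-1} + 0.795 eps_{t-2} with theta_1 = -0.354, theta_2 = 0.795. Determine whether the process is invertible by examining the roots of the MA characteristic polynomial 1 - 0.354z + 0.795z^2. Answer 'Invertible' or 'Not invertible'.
\text{Invertible}

The MA(q) characteristic polynomial is P(z) = 1 - 0.354z + 0.795z^2.
Invertibility requires all roots to lie outside the unit circle, i.e. |z| > 1 for every root.
Set 1 + (-0.354) z + (0.795) z^2 = 0, i.e. a z^2 + b z + c = 0 with a = 0.795, b = -0.354, c = 1.
Discriminant D = b^2 - 4ac = (-0.354)^2 - 4*(0.795)*1 = 0.125316 - (3.18) = -3.054684.
D < 0, so the roots are the complex-conjugate pair z = (-b +/- i sqrt(-D)) / (2a) = 0.2226 +/- 1.0992i.
For a conjugate pair |z|^2 = z * conj(z) = (product of roots) = c/a = 1/(0.795) = 1.257862, so |z| = sqrt(1.257862) = 1.1215 for both roots.
Moduli of all roots: 1.1215, 1.1215.
All moduli strictly greater than 1? Yes.
Verdict: Invertible.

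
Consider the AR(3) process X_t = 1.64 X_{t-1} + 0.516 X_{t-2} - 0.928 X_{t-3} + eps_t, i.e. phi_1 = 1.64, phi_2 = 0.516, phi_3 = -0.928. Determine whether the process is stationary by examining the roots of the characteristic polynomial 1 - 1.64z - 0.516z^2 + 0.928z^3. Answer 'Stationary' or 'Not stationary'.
\text{Not stationary}

The AR(p) characteristic polynomial is P(z) = 1 - 1.64z - 0.516z^2 + 0.928z^3.
Stationarity requires all roots to lie outside the unit circle, i.e. |z| > 1 for every root.
Degree 3: look for a simple real root z0 first, then factor out (1 - z/z0) and solve the remaining quadratic.
Testing z0 = 0.625: P(0.625) = 1 + (-1.64)(0.625) + (-0.516)(0.625)^2 + (0.928)(0.625)^3
  = 1 + (-1.025) + (-0.201563) + (0.226562) = 0.  So z_0 = 0.625 is a root, |z_0| = 0.625.
Divide out the factor (1 - 1.6 z) = (1 - z/z0) (since 1/z0 = 1.6):
  P(z) = (1 - 1.6 z)(1 + (-0.04) z + (-0.58) z^2)
  [check: z-coef -0.04 - (1.6) = -1.64; z^2-coef -0.58 - (1.6)(-0.04) = -0.516; z^3-coef -(1.6)(-0.58) = 0.928.]
Remaining roots from the quadratic factor 1 + (-0.04) z + (-0.58) z^2:
  Set 1 + (-0.04) z + (-0.58) z^2 = 0, i.e. a z^2 + b z + c = 0 with a = -0.58, b = -0.04, c = 1.
  Discriminant D = b^2 - 4ac = (-0.04)^2 - 4*(-0.58)*1 = 0.0016 - (-2.32) = 2.3216.
  D >= 0, so the roots are real: z = (-b +/- sqrt(D)) / (2a) = (0.04 +/- 1.52368) / (-1.16).
    z_1 = (0.04 + 1.52368) / (-1.16) = -1.348,   |z_1| = 1.348.
    z_2 = (0.04 - 1.52368) / (-1.16) = 1.279,   |z_2| = 1.279.
Moduli of all roots: 0.6250, 1.3480, 1.2790.
All moduli strictly greater than 1? No.
Verdict: Not stationary.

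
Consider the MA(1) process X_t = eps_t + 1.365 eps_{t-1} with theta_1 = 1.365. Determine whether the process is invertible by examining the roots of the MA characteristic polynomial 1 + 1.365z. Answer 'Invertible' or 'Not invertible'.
\text{Not invertible}

The MA(q) characteristic polynomial is P(z) = 1 + 1.365z.
Invertibility requires all roots to lie outside the unit circle, i.e. |z| > 1 for every root.
This is linear in z: 1 + (1.365) z = 0  =>  z = -1/(1.365) = -0.732601,  |z| = 0.732601.
Moduli of all roots: 0.7326.
All moduli strictly greater than 1? No.
Verdict: Not invertible.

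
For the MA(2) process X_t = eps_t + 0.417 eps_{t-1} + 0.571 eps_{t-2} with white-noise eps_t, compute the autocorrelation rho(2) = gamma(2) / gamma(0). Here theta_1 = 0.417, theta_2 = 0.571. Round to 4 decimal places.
\rho(2) = 0.3807

For an MA(q) process with theta_0 = 1, the autocovariance is
  gamma(k) = sigma^2 * sum_{i=0..q-k} theta_i * theta_{i+k},
and rho(k) = gamma(k) / gamma(0). Sigma^2 cancels.
  numerator   = (1)*(0.571) = 0.571.
  denominator = (1)^2 + (0.417)^2 + (0.571)^2 = 1.49993.
  rho(2) = 0.571 / 1.49993 = 0.3807.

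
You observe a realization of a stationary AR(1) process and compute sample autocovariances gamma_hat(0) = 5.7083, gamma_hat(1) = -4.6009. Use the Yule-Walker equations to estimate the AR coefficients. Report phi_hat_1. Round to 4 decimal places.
\hat\phi_{1} = -0.8060

The Yule-Walker equations for an AR(p) process read, in matrix form,
  Gamma_p phi = r_p,   with   (Gamma_p)_{ij} = gamma(|i - j|),
                       (r_p)_i = gamma(i),   i,j = 1..p.
Substitute the sample gammas (Toeplitz matrix and right-hand side of size 1):
  Gamma_p = [[5.7083]]
  r_p     = [-4.6009]
With p = 1 this is the single equation gamma(0) phi_1 = gamma(1):
  phi_hat_1 = gamma(1) / gamma(0) = -4.6009 / 5.7083 = -0.8060.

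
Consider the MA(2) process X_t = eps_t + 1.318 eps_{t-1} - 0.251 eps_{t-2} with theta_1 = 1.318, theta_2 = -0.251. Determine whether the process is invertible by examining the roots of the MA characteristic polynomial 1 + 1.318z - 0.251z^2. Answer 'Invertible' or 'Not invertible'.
\text{Not invertible}

The MA(q) characteristic polynomial is P(z) = 1 + 1.318z - 0.251z^2.
Invertibility requires all roots to lie outside the unit circle, i.e. |z| > 1 for every root.
Set 1 + (1.318) z + (-0.251) z^2 = 0, i.e. a z^2 + b z + c = 0 with a = -0.251, b = 1.318, c = 1.
Discriminant D = b^2 - 4ac = (1.318)^2 - 4*(-0.251)*1 = 1.737124 - (-1.004) = 2.741124.
D >= 0, so the roots are real: z = (-b +/- sqrt(D)) / (2a) = (-1.318 +/- 1.655634) / (-0.502).
  z_1 = (-1.318 + 1.655634) / (-0.502) = -0.6726,   |z_1| = 0.6726.
  z_2 = (-1.318 - 1.655634) / (-0.502) = 5.9236,   |z_2| = 5.9236.
Moduli of all roots: 0.6726, 5.9236.
All moduli strictly greater than 1? No.
Verdict: Not invertible.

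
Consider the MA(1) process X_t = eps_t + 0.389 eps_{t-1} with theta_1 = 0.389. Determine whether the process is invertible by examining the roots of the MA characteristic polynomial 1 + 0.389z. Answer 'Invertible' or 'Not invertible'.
\text{Invertible}

The MA(q) characteristic polynomial is P(z) = 1 + 0.389z.
Invertibility requires all roots to lie outside the unit circle, i.e. |z| > 1 for every root.
This is linear in z: 1 + (0.389) z = 0  =>  z = -1/(0.389) = -2.570694,  |z| = 2.570694.
Moduli of all roots: 2.5707.
All moduli strictly greater than 1? Yes.
Verdict: Invertible.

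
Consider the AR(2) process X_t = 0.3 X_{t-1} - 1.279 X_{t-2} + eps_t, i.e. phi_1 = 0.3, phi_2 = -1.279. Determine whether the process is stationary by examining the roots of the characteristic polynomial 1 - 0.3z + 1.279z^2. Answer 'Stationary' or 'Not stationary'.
\text{Not stationary}

The AR(p) characteristic polynomial is P(z) = 1 - 0.3z + 1.279z^2.
Stationarity requires all roots to lie outside the unit circle, i.e. |z| > 1 for every root.
Set 1 + (-0.3) z + (1.279) z^2 = 0, i.e. a z^2 + b z + c = 0 with a = 1.279, b = -0.3, c = 1.
Discriminant D = b^2 - 4ac = (-0.3)^2 - 4*(1.279)*1 = 0.09 - (5.116) = -5.026.
D < 0, so the roots are the complex-conjugate pair z = (-b +/- i sqrt(-D)) / (2a) = 0.1173 +/- 0.8764i.
For a conjugate pair |z|^2 = z * conj(z) = (product of roots) = c/a = 1/(1.279) = 0.781861, so |z| = sqrt(0.781861) = 0.8842 for both roots.
Moduli of all roots: 0.8842, 0.8842.
All moduli strictly greater than 1? No.
Verdict: Not stationary.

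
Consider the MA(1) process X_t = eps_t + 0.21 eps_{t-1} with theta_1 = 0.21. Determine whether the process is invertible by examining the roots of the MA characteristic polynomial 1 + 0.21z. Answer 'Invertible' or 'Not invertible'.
\text{Invertible}

The MA(q) characteristic polynomial is P(z) = 1 + 0.21z.
Invertibility requires all roots to lie outside the unit circle, i.e. |z| > 1 for every root.
This is linear in z: 1 + (0.21) z = 0  =>  z = -1/(0.21) = -4.761905,  |z| = 4.761905.
Moduli of all roots: 4.7619.
All moduli strictly greater than 1? Yes.
Verdict: Invertible.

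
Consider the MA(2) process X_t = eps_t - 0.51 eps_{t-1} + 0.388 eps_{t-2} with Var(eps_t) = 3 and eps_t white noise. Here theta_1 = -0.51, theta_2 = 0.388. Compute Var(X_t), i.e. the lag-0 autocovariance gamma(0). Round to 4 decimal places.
\gamma(0) = 4.2319

For an MA(q) process X_t = eps_t + sum_i theta_i eps_{t-i} with
Var(eps_t) = sigma^2, the variance is
  gamma(0) = sigma^2 * (1 + sum_i theta_i^2).
  sum_i theta_i^2 = (-0.51)^2 + (0.388)^2 = 0.2601 + 0.150544 = 0.410644.
  gamma(0) = 3 * (1 + 0.410644) = 3 * 1.410644 = 4.231932, which rounds to 4.2319.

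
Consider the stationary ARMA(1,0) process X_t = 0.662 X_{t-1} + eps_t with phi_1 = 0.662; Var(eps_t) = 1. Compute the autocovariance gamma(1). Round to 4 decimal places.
\gamma(1) = 1.1784

Multiply the model equation by X_{t-k} and take expectations. With theta_0 = psi_0 = 1 and psi_j the MA(infinity) weights, this gives
  gamma(k) - sum_i phi_i gamma(k-i) = c_k,
  c_k = sigma^2 * sum_{j=k..q} theta_j psi_{j-k}   (c_k = 0 for k > q),
using gamma(-m) = gamma(m).
Pure AR (q = 0): c_0 = sigma^2 = 1, c_k = 0 for k >= 1.
Equations for k = 0 and k = 1 (AR order 1):
  gamma(0) = phi_1 gamma(1) + c_0
  gamma(1) = phi_1 gamma(0) + c_1
Substituting the second into the first: gamma(0) (1 - phi_1^2) = c_0 + phi_1 c_1, so
  gamma(0) = c_0 / (1 - phi_1^2) = 1 / (1 - (0.662)^2) = 1 / 0.561756 = 1.780132.
  gamma(1) = phi_1 gamma(0) = (0.662)(1.780132) = 1.178448.
Therefore gamma(1) = 1.1784 (to 4 decimal places).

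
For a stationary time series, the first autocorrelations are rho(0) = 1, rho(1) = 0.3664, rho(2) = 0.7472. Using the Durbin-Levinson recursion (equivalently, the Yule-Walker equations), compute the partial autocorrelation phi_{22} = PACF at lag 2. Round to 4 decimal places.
\phi_{22} = 0.7080

The PACF at lag k is phi_{kk}, the last component of the solution
to the Yule-Walker system G_k phi = r_k where
  (G_k)_{ij} = rho(|i - j|), (r_k)_i = rho(i), i,j = 1..k.
Equivalently, Durbin-Levinson gives phi_{kk} iteratively:
  phi_{11} = rho(1)
  phi_{kk} = [rho(k) - sum_{j=1..k-1} phi_{k-1,j} rho(k-j)]
            / [1 - sum_{j=1..k-1} phi_{k-1,j} rho(j)],
  phi_{k,j} = phi_{k-1,j} - phi_{kk} phi_{k-1,k-j},  j = 1..k-1.
Step k = 1:
  phi_11 = rho(1) = 0.3664.
Step k = 2:
  phi_22 = [rho(2) - phi_11 rho(1)] / [1 - phi_11 rho(1)] = [0.7472 - (0.3664)(0.3664)] / [1 - (0.3664)(0.3664)]
         = 0.61295104 / 0.86575104 = 0.708.
Therefore phi_{22} = 0.7080.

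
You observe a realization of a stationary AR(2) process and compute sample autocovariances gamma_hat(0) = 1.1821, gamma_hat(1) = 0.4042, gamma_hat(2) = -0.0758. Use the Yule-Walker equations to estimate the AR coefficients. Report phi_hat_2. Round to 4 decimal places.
\hat\phi_{2} = -0.2050

The Yule-Walker equations for an AR(p) process read, in matrix form,
  Gamma_p phi = r_p,   with   (Gamma_p)_{ij} = gamma(|i - j|),
                       (r_p)_i = gamma(i),   i,j = 1..p.
Substitute the sample gammas (Toeplitz matrix and right-hand side of size 2):
  Gamma_p = [[1.1821, 0.4042], [0.4042, 1.1821]]
  r_p     = [0.4042, -0.0758]
Written out:
  1.1821 phi_1 + 0.4042 phi_2 = 0.4042
  0.4042 phi_1 + 1.1821 phi_2 = -0.0758
Solve by Cramer's rule:
  det = gamma(0)^2 - gamma(1)^2 = (1.1821)^2 - (0.4042)^2 = 1.39736041 - 0.16337764 = 1.23398277
  phi_hat_1 = [gamma(1) gamma(0) - gamma(1) gamma(2)] / det = [(0.4042)(1.1821) - (0.4042)(-0.0758)] / 1.23398277 = 0.50844318 / 1.23398277 = 0.412
  phi_hat_2 = [gamma(0) gamma(2) - gamma(1)^2] / det = [(1.1821)(-0.0758) - (0.4042)^2] / 1.23398277 = -0.25298082 / 1.23398277 = -0.205
So phi_hat = [0.4120, -0.2050].
Therefore phi_hat_2 = -0.2050.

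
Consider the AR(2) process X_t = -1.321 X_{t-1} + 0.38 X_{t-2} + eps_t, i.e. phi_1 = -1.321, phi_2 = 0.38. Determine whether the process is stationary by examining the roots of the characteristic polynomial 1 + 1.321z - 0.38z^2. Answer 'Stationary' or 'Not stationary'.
\text{Not stationary}

The AR(p) characteristic polynomial is P(z) = 1 + 1.321z - 0.38z^2.
Stationarity requires all roots to lie outside the unit circle, i.e. |z| > 1 for every root.
Set 1 + (1.321) z + (-0.38) z^2 = 0, i.e. a z^2 + b z + c = 0 with a = -0.38, b = 1.321, c = 1.
Discriminant D = b^2 - 4ac = (1.321)^2 - 4*(-0.38)*1 = 1.745041 - (-1.52) = 3.265041.
D >= 0, so the roots are real: z = (-b +/- sqrt(D)) / (2a) = (-1.321 +/- 1.806942) / (-0.76).
  z_1 = (-1.321 + 1.806942) / (-0.76) = -0.6394,   |z_1| = 0.6394.
  z_2 = (-1.321 - 1.806942) / (-0.76) = 4.1157,   |z_2| = 4.1157.
Moduli of all roots: 0.6394, 4.1157.
All moduli strictly greater than 1? No.
Verdict: Not stationary.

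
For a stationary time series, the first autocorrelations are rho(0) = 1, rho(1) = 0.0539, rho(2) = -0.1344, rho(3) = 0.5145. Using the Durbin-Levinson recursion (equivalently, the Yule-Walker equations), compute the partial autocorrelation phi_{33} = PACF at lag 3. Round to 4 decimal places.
\phi_{33} = 0.5420

The PACF at lag k is phi_{kk}, the last component of the solution
to the Yule-Walker system G_k phi = r_k where
  (G_k)_{ij} = rho(|i - j|), (r_k)_i = rho(i), i,j = 1..k.
Equivalently, Durbin-Levinson gives phi_{kk} iteratively:
  phi_{11} = rho(1)
  phi_{kk} = [rho(k) - sum_{j=1..k-1} phi_{k-1,j} rho(k-j)]
            / [1 - sum_{j=1..k-1} phi_{k-1,j} rho(j)],
  phi_{k,j} = phi_{k-1,j} - phi_{kk} phi_{k-1,k-j},  j = 1..k-1.
Step k = 1:
  phi_11 = rho(1) = 0.0539.
Step k = 2:
  phi_22 = [rho(2) - phi_11 rho(1)] / [1 - phi_11 rho(1)] = [-0.1344 - (0.0539)(0.0539)] / [1 - (0.0539)(0.0539)]
         = -0.13730521 / 0.99709479 = -0.137705.
  Update: phi_21 = phi_11 - phi_22 phi_11 = 0.0539 - (-0.137705)(0.0539) = 0.061322.
Step k = 3:
  phi_33 = [rho(3) - phi_21 rho(2) - phi_22 rho(1)] / [1 - phi_21 rho(1) - phi_22 rho(2)]
    numerator   = 0.5145 - (0.061322)(-0.1344) - (-0.137705)(0.0539) = 0.53016403
    denominator = 1 - (0.061322)(0.0539) - (-0.137705)(-0.1344) = 0.97818714
  phi_33 = 0.53016403 / 0.97818714 = 0.542.
Therefore phi_{33} = 0.5420.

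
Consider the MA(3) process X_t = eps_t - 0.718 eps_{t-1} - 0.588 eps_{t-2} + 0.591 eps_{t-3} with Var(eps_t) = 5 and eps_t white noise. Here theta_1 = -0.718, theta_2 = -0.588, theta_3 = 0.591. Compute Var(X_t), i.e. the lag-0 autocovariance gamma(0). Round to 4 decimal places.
\gamma(0) = 11.0527

For an MA(q) process X_t = eps_t + sum_i theta_i eps_{t-i} with
Var(eps_t) = sigma^2, the variance is
  gamma(0) = sigma^2 * (1 + sum_i theta_i^2).
  sum_i theta_i^2 = (-0.718)^2 + (-0.588)^2 + (0.591)^2 = 0.515524 + 0.345744 + 0.349281 = 1.210549.
  gamma(0) = 5 * (1 + 1.210549) = 5 * 2.210549 = 11.052745, which rounds to 11.0527.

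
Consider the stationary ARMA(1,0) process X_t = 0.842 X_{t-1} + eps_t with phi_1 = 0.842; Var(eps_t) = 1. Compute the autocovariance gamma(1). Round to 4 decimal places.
\gamma(1) = 2.8931

Multiply the model equation by X_{t-k} and take expectations. With theta_0 = psi_0 = 1 and psi_j the MA(infinity) weights, this gives
  gamma(k) - sum_i phi_i gamma(k-i) = c_k,
  c_k = sigma^2 * sum_{j=k..q} theta_j psi_{j-k}   (c_k = 0 for k > q),
using gamma(-m) = gamma(m).
Pure AR (q = 0): c_0 = sigma^2 = 1, c_k = 0 for k >= 1.
Equations for k = 0 and k = 1 (AR order 1):
  gamma(0) = phi_1 gamma(1) + c_0
  gamma(1) = phi_1 gamma(0) + c_1
Substituting the second into the first: gamma(0) (1 - phi_1^2) = c_0 + phi_1 c_1, so
  gamma(0) = c_0 / (1 - phi_1^2) = 1 / (1 - (0.842)^2) = 1 / 0.291036 = 3.436001.
  gamma(1) = phi_1 gamma(0) = (0.842)(3.436001) = 2.893113.
Therefore gamma(1) = 2.8931 (to 4 decimal places).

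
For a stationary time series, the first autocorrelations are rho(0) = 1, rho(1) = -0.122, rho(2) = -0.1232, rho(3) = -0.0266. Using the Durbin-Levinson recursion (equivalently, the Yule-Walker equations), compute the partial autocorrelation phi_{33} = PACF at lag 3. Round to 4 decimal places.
\phi_{33} = -0.0630

The PACF at lag k is phi_{kk}, the last component of the solution
to the Yule-Walker system G_k phi = r_k where
  (G_k)_{ij} = rho(|i - j|), (r_k)_i = rho(i), i,j = 1..k.
Equivalently, Durbin-Levinson gives phi_{kk} iteratively:
  phi_{11} = rho(1)
  phi_{kk} = [rho(k) - sum_{j=1..k-1} phi_{k-1,j} rho(k-j)]
            / [1 - sum_{j=1..k-1} phi_{k-1,j} rho(j)],
  phi_{k,j} = phi_{k-1,j} - phi_{kk} phi_{k-1,k-j},  j = 1..k-1.
Step k = 1:
  phi_11 = rho(1) = -0.122.
Step k = 2:
  phi_22 = [rho(2) - phi_11 rho(1)] / [1 - phi_11 rho(1)] = [-0.1232 - (-0.122)(-0.122)] / [1 - (-0.122)(-0.122)]
         = -0.138084 / 0.985116 = -0.14017.
  Update: phi_21 = phi_11 - phi_22 phi_11 = -0.122 - (-0.14017)(-0.122) = -0.139101.
Step k = 3:
  phi_33 = [rho(3) - phi_21 rho(2) - phi_22 rho(1)] / [1 - phi_21 rho(1) - phi_22 rho(2)]
    numerator   = -0.0266 - (-0.139101)(-0.1232) - (-0.14017)(-0.122) = -0.06083799
    denominator = 1 - (-0.139101)(-0.122) - (-0.14017)(-0.1232) = 0.96576073
  phi_33 = -0.06083799 / 0.96576073 = -0.063.
Therefore phi_{33} = -0.0630.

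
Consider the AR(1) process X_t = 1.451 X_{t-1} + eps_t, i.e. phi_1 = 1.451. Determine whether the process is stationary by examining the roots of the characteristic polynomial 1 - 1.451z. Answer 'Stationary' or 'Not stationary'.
\text{Not stationary}

The AR(p) characteristic polynomial is P(z) = 1 - 1.451z.
Stationarity requires all roots to lie outside the unit circle, i.e. |z| > 1 for every root.
This is linear in z: 1 + (-1.451) z = 0  =>  z = -1/(-1.451) = 0.68918,  |z| = 0.68918.
Moduli of all roots: 0.6892.
All moduli strictly greater than 1? No.
Verdict: Not stationary.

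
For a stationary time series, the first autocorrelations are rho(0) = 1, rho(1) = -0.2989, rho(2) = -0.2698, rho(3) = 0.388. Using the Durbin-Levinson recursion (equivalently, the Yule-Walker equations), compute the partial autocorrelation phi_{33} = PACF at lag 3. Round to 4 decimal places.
\phi_{33} = 0.2050

The PACF at lag k is phi_{kk}, the last component of the solution
to the Yule-Walker system G_k phi = r_k where
  (G_k)_{ij} = rho(|i - j|), (r_k)_i = rho(i), i,j = 1..k.
Equivalently, Durbin-Levinson gives phi_{kk} iteratively:
  phi_{11} = rho(1)
  phi_{kk} = [rho(k) - sum_{j=1..k-1} phi_{k-1,j} rho(k-j)]
            / [1 - sum_{j=1..k-1} phi_{k-1,j} rho(j)],
  phi_{k,j} = phi_{k-1,j} - phi_{kk} phi_{k-1,k-j},  j = 1..k-1.
Step k = 1:
  phi_11 = rho(1) = -0.2989.
Step k = 2:
  phi_22 = [rho(2) - phi_11 rho(1)] / [1 - phi_11 rho(1)] = [-0.2698 - (-0.2989)(-0.2989)] / [1 - (-0.2989)(-0.2989)]
         = -0.35914121 / 0.91065879 = -0.394375.
  Update: phi_21 = phi_11 - phi_22 phi_11 = -0.2989 - (-0.394375)(-0.2989) = -0.416779.
Step k = 3:
  phi_33 = [rho(3) - phi_21 rho(2) - phi_22 rho(1)] / [1 - phi_21 rho(1) - phi_22 rho(2)]
    numerator   = 0.388 - (-0.416779)(-0.2698) - (-0.394375)(-0.2989) = 0.15767436
    denominator = 1 - (-0.416779)(-0.2989) - (-0.394375)(-0.2698) = 0.76902242
  phi_33 = 0.15767436 / 0.76902242 = 0.205.
Therefore phi_{33} = 0.2050.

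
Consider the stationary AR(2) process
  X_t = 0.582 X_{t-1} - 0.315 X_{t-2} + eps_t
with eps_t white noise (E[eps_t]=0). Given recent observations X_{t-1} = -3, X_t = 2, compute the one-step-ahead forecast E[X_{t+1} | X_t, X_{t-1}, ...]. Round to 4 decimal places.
E[X_{t+1} \mid \mathcal F_t] = 2.1090

For an AR(p) model X_t = c + sum_i phi_i X_{t-i} + eps_t, the
one-step-ahead conditional mean is
  E[X_{t+1} | X_t, ...] = c + sum_i phi_i X_{t+1-i}.
Substitute known values:
  E[X_{t+1} | ...] = (0.582) * (2) + (-0.315) * (-3)
                   = 2.1090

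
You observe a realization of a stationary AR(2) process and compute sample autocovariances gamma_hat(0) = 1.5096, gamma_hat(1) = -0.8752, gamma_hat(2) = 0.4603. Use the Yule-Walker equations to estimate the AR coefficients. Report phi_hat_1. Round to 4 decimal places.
\hat\phi_{1} = -0.6070

The Yule-Walker equations for an AR(p) process read, in matrix form,
  Gamma_p phi = r_p,   with   (Gamma_p)_{ij} = gamma(|i - j|),
                       (r_p)_i = gamma(i),   i,j = 1..p.
Substitute the sample gammas (Toeplitz matrix and right-hand side of size 2):
  Gamma_p = [[1.5096, -0.8752], [-0.8752, 1.5096]]
  r_p     = [-0.8752, 0.4603]
Written out:
  1.5096 phi_1 - 0.8752 phi_2 = -0.8752
  -0.8752 phi_1 + 1.5096 phi_2 = 0.4603
Solve by Cramer's rule:
  det = gamma(0)^2 - gamma(1)^2 = (1.5096)^2 - (-0.8752)^2 = 2.27889216 - 0.76597504 = 1.51291712
  phi_hat_1 = [gamma(1) gamma(0) - gamma(1) gamma(2)] / det = [(-0.8752)(1.5096) - (-0.8752)(0.4603)] / 1.51291712 = -0.91834736 / 1.51291712 = -0.607
  phi_hat_2 = [gamma(0) gamma(2) - gamma(1)^2] / det = [(1.5096)(0.4603) - (-0.8752)^2] / 1.51291712 = -0.07110616 / 1.51291712 = -0.047
So phi_hat = [-0.6070, -0.0470].
Therefore phi_hat_1 = -0.6070.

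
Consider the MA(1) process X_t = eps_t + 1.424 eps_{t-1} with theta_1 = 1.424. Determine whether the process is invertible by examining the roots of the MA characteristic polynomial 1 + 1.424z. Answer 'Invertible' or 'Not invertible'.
\text{Not invertible}

The MA(q) characteristic polynomial is P(z) = 1 + 1.424z.
Invertibility requires all roots to lie outside the unit circle, i.e. |z| > 1 for every root.
This is linear in z: 1 + (1.424) z = 0  =>  z = -1/(1.424) = -0.702247,  |z| = 0.702247.
Moduli of all roots: 0.7022.
All moduli strictly greater than 1? No.
Verdict: Not invertible.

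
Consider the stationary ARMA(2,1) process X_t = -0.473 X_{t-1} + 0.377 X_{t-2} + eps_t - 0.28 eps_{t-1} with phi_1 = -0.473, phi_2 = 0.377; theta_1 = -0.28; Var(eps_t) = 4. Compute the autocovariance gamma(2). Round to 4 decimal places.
\gamma(2) = 13.0341

Multiply the model equation by X_{t-k} and take expectations. With theta_0 = psi_0 = 1 and psi_j the MA(infinity) weights, this gives
  gamma(k) - sum_i phi_i gamma(k-i) = c_k,
  c_k = sigma^2 * sum_{j=k..q} theta_j psi_{j-k}   (c_k = 0 for k > q),
using gamma(-m) = gamma(m).
psi-weights needed (psi_j = theta_j + sum_i phi_i psi_{j-i}):
  psi_1 = theta_1 + phi_1 = -0.28 + (-0.473) = -0.753
Right-hand sides:
  c_0 = sigma^2 (1 + theta_1 psi_1) = 4 * (1 + (-0.28)(-0.753)) = 4 * 1.21084 = 4.84336
  c_1 = sigma^2 theta_1 = 4 * (-0.28) = -1.12
  c_2 = 0
Equations for k = 0, 1, 2 (AR order 2, c_2 = 0):
  (E0) gamma(0) = phi_1 gamma(1) + phi_2 gamma(2) + c_0
  (E1) gamma(1) = phi_1 gamma(0) + phi_2 gamma(1) + c_1
  (E2) gamma(2) = phi_1 gamma(1) + phi_2 gamma(0)
From (E1): gamma(1) = A gamma(0) + B with
  A = phi_1 / (1 - phi_2) = -0.473 / 0.623 = -0.75923,   B = c_1 / (1 - phi_2) = -1.12 / 0.623 = -1.797753.
Insert (E2) into (E0): gamma(0) (1 - phi_2^2) = phi_1 (1 + phi_2) gamma(1) + c_0.
  phi_1 (1 + phi_2) = (-0.473)(1.377) = -0.651321,   1 - phi_2^2 = 0.857871.
Replace gamma(1) by A gamma(0) + B and collect gamma(0):
  gamma(0) [0.857871 - (-0.651321)(-0.75923)] = (-0.651321)(-1.797753) + 4.84336
  gamma(0) * 0.363369 = 6.014274
  gamma(0) = 6.014274 / 0.363369 = 16.55143.
  gamma(1) = A gamma(0) + B = (-0.75923)(16.55143) + (-1.797753) = -14.364087.
  gamma(2) = phi_1 gamma(1) + phi_2 gamma(0) = (-0.473)(-14.364087) + (0.377)(16.55143) = 13.034102.
Therefore gamma(2) = 13.0341 (to 4 decimal places).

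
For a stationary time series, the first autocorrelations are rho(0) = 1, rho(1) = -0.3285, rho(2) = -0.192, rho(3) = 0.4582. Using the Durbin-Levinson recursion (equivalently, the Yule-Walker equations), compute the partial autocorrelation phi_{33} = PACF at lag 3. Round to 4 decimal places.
\phi_{33} = 0.3330

The PACF at lag k is phi_{kk}, the last component of the solution
to the Yule-Walker system G_k phi = r_k where
  (G_k)_{ij} = rho(|i - j|), (r_k)_i = rho(i), i,j = 1..k.
Equivalently, Durbin-Levinson gives phi_{kk} iteratively:
  phi_{11} = rho(1)
  phi_{kk} = [rho(k) - sum_{j=1..k-1} phi_{k-1,j} rho(k-j)]
            / [1 - sum_{j=1..k-1} phi_{k-1,j} rho(j)],
  phi_{k,j} = phi_{k-1,j} - phi_{kk} phi_{k-1,k-j},  j = 1..k-1.
Step k = 1:
  phi_11 = rho(1) = -0.3285.
Step k = 2:
  phi_22 = [rho(2) - phi_11 rho(1)] / [1 - phi_11 rho(1)] = [-0.192 - (-0.3285)(-0.3285)] / [1 - (-0.3285)(-0.3285)]
         = -0.29991225 / 0.89208775 = -0.336191.
  Update: phi_21 = phi_11 - phi_22 phi_11 = -0.3285 - (-0.336191)(-0.3285) = -0.438939.
Step k = 3:
  phi_33 = [rho(3) - phi_21 rho(2) - phi_22 rho(1)] / [1 - phi_21 rho(1) - phi_22 rho(2)]
    numerator   = 0.4582 - (-0.438939)(-0.192) - (-0.336191)(-0.3285) = 0.26348485
    denominator = 1 - (-0.438939)(-0.3285) - (-0.336191)(-0.192) = 0.79125982
  phi_33 = 0.26348485 / 0.79125982 = 0.333.
Therefore phi_{33} = 0.3330.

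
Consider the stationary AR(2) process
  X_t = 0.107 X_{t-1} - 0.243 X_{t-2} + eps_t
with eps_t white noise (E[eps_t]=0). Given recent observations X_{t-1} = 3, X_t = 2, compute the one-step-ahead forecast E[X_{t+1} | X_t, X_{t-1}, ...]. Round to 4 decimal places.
E[X_{t+1} \mid \mathcal F_t] = -0.5150

For an AR(p) model X_t = c + sum_i phi_i X_{t-i} + eps_t, the
one-step-ahead conditional mean is
  E[X_{t+1} | X_t, ...] = c + sum_i phi_i X_{t+1-i}.
Substitute known values:
  E[X_{t+1} | ...] = (0.107) * (2) + (-0.243) * (3)
                   = -0.5150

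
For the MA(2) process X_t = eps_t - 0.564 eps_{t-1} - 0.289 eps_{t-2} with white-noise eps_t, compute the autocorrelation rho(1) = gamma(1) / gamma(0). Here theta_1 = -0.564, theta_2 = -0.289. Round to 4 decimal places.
\rho(1) = -0.2861

For an MA(q) process with theta_0 = 1, the autocovariance is
  gamma(k) = sigma^2 * sum_{i=0..q-k} theta_i * theta_{i+k},
and rho(k) = gamma(k) / gamma(0). Sigma^2 cancels.
  numerator   = (1)*(-0.564) + (-0.564)*(-0.289) = -0.401004.
  denominator = (1)^2 + (-0.564)^2 + (-0.289)^2 = 1.401617.
  rho(1) = -0.401004 / 1.401617 = -0.2861.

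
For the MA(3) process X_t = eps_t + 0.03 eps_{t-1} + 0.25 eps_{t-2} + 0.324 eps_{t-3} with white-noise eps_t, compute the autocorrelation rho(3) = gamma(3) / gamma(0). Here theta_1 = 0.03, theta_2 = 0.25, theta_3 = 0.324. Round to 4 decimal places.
\rho(3) = 0.2773

For an MA(q) process with theta_0 = 1, the autocovariance is
  gamma(k) = sigma^2 * sum_{i=0..q-k} theta_i * theta_{i+k},
and rho(k) = gamma(k) / gamma(0). Sigma^2 cancels.
  numerator   = (1)*(0.324) = 0.324.
  denominator = (1)^2 + (0.03)^2 + (0.25)^2 + (0.324)^2 = 1.168376.
  rho(3) = 0.324 / 1.168376 = 0.2773.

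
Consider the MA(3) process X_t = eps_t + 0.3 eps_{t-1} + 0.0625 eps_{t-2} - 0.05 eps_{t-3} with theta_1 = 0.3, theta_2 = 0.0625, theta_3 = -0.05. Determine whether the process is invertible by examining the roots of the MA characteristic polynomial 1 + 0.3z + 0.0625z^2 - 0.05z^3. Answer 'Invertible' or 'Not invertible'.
\text{Invertible}

The MA(q) characteristic polynomial is P(z) = 1 + 0.3z + 0.0625z^2 - 0.05z^3.
Invertibility requires all roots to lie outside the unit circle, i.e. |z| > 1 for every root.
Degree 3: look for a simple real root z0 first, then factor out (1 - z/z0) and solve the remaining quadratic.
Testing z0 = 4: P(4) = 1 + (0.3)(4) + (0.0625)(4)^2 + (-0.05)(4)^3
  = 1 + (1.2) + (1) + (-3.2) = 0.  So z_0 = 4 is a root, |z_0| = 4.
Divide out the factor (1 - 0.25 z) = (1 - z/z0) (since 1/z0 = 0.25):
  P(z) = (1 - 0.25 z)(1 + (0.55) z + (0.2) z^2)
  [check: z-coef 0.55 - (0.25) = 0.3; z^2-coef 0.2 - (0.25)(0.55) = 0.0625; z^3-coef -(0.25)(0.2) = -0.05.]
Remaining roots from the quadratic factor 1 + (0.55) z + (0.2) z^2:
  Set 1 + (0.55) z + (0.2) z^2 = 0, i.e. a z^2 + b z + c = 0 with a = 0.2, b = 0.55, c = 1.
  Discriminant D = b^2 - 4ac = (0.55)^2 - 4*(0.2)*1 = 0.3025 - (0.8) = -0.4975.
  D < 0, so the roots are the complex-conjugate pair z = (-b +/- i sqrt(-D)) / (2a) = -1.375 +/- 1.7633i.
  For a conjugate pair |z|^2 = z * conj(z) = (product of roots) = c/a = 1/(0.2) = 5, so |z| = sqrt(5) = 2.2361 for both roots.
Moduli of all roots: 4.0000, 2.2361, 2.2361.
All moduli strictly greater than 1? Yes.
Verdict: Invertible.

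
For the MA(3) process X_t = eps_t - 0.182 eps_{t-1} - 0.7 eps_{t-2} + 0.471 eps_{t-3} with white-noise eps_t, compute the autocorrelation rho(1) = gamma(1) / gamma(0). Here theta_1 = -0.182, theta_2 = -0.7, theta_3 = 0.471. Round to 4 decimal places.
\rho(1) = -0.2202

For an MA(q) process with theta_0 = 1, the autocovariance is
  gamma(k) = sigma^2 * sum_{i=0..q-k} theta_i * theta_{i+k},
and rho(k) = gamma(k) / gamma(0). Sigma^2 cancels.
  numerator   = (1)*(-0.182) + (-0.182)*(-0.7) + (-0.7)*(0.471) = -0.3843.
  denominator = (1)^2 + (-0.182)^2 + (-0.7)^2 + (0.471)^2 = 1.744965.
  rho(1) = -0.3843 / 1.744965 = -0.2202.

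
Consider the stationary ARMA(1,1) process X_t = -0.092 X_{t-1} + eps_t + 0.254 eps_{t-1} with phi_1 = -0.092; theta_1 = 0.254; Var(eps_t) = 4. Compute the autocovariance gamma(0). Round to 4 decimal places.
\gamma(0) = 4.1059

Multiply the model equation by X_{t-k} and take expectations. With theta_0 = psi_0 = 1 and psi_j the MA(infinity) weights, this gives
  gamma(k) - sum_i phi_i gamma(k-i) = c_k,
  c_k = sigma^2 * sum_{j=k..q} theta_j psi_{j-k}   (c_k = 0 for k > q),
using gamma(-m) = gamma(m).
psi-weights needed (psi_j = theta_j + sum_i phi_i psi_{j-i}):
  psi_1 = theta_1 + phi_1 = 0.254 + (-0.092) = 0.162
Right-hand sides:
  c_0 = sigma^2 (1 + theta_1 psi_1) = 4 * (1 + (0.254)(0.162)) = 4 * 1.041148 = 4.164592
  c_1 = sigma^2 theta_1 = 4 * (0.254) = 1.016
  c_2 = 0
Equations for k = 0 and k = 1 (AR order 1):
  gamma(0) = phi_1 gamma(1) + c_0
  gamma(1) = phi_1 gamma(0) + c_1
Substituting the second into the first: gamma(0) (1 - phi_1^2) = c_0 + phi_1 c_1, so
  gamma(0) = (c_0 + phi_1 c_1) / (1 - phi_1^2) = (4.164592 + (-0.092)(1.016)) / (1 - (-0.092)^2) = 4.07112 / 0.991536 = 4.105872.
Therefore gamma(0) = 4.1059 (to 4 decimal places).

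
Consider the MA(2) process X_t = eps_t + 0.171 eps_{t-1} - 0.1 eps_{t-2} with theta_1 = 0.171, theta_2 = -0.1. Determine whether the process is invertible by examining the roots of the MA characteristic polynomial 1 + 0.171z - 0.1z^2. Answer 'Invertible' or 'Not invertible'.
\text{Invertible}

The MA(q) characteristic polynomial is P(z) = 1 + 0.171z - 0.1z^2.
Invertibility requires all roots to lie outside the unit circle, i.e. |z| > 1 for every root.
Set 1 + (0.171) z + (-0.1) z^2 = 0, i.e. a z^2 + b z + c = 0 with a = -0.1, b = 0.171, c = 1.
Discriminant D = b^2 - 4ac = (0.171)^2 - 4*(-0.1)*1 = 0.029241 - (-0.4) = 0.429241.
D >= 0, so the roots are real: z = (-b +/- sqrt(D)) / (2a) = (-0.171 +/- 0.655165) / (-0.2).
  z_1 = (-0.171 + 0.655165) / (-0.2) = -2.4208,   |z_1| = 2.4208.
  z_2 = (-0.171 - 0.655165) / (-0.2) = 4.1308,   |z_2| = 4.1308.
Moduli of all roots: 2.4208, 4.1308.
All moduli strictly greater than 1? Yes.
Verdict: Invertible.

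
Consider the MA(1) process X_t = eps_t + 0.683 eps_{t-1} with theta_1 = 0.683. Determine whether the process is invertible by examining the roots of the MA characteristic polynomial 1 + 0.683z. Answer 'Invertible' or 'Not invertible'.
\text{Invertible}

The MA(q) characteristic polynomial is P(z) = 1 + 0.683z.
Invertibility requires all roots to lie outside the unit circle, i.e. |z| > 1 for every root.
This is linear in z: 1 + (0.683) z = 0  =>  z = -1/(0.683) = -1.464129,  |z| = 1.464129.
Moduli of all roots: 1.4641.
All moduli strictly greater than 1? Yes.
Verdict: Invertible.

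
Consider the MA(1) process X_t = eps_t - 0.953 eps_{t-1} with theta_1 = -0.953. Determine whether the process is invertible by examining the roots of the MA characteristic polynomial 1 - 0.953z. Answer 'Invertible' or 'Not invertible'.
\text{Invertible}

The MA(q) characteristic polynomial is P(z) = 1 - 0.953z.
Invertibility requires all roots to lie outside the unit circle, i.e. |z| > 1 for every root.
This is linear in z: 1 + (-0.953) z = 0  =>  z = -1/(-0.953) = 1.049318,  |z| = 1.049318.
Moduli of all roots: 1.0493.
All moduli strictly greater than 1? Yes.
Verdict: Invertible.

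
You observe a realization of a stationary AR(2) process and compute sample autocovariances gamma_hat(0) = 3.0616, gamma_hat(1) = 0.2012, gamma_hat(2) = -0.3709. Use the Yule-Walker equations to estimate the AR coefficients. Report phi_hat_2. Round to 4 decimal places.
\hat\phi_{2} = -0.1260

The Yule-Walker equations for an AR(p) process read, in matrix form,
  Gamma_p phi = r_p,   with   (Gamma_p)_{ij} = gamma(|i - j|),
                       (r_p)_i = gamma(i),   i,j = 1..p.
Substitute the sample gammas (Toeplitz matrix and right-hand side of size 2):
  Gamma_p = [[3.0616, 0.2012], [0.2012, 3.0616]]
  r_p     = [0.2012, -0.3709]
Written out:
  3.0616 phi_1 + 0.2012 phi_2 = 0.2012
  0.2012 phi_1 + 3.0616 phi_2 = -0.3709
Solve by Cramer's rule:
  det = gamma(0)^2 - gamma(1)^2 = (3.0616)^2 - (0.2012)^2 = 9.37339456 - 0.04048144 = 9.33291312
  phi_hat_1 = [gamma(1) gamma(0) - gamma(1) gamma(2)] / det = [(0.2012)(3.0616) - (0.2012)(-0.3709)] / 9.33291312 = 0.690619 / 9.33291312 = 0.074
  phi_hat_2 = [gamma(0) gamma(2) - gamma(1)^2] / det = [(3.0616)(-0.3709) - (0.2012)^2] / 9.33291312 = -1.17602888 / 9.33291312 = -0.126
So phi_hat = [0.0740, -0.1260].
Therefore phi_hat_2 = -0.1260.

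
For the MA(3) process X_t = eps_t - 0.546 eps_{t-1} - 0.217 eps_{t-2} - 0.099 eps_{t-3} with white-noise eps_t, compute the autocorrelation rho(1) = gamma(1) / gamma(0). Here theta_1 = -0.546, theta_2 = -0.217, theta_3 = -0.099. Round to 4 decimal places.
\rho(1) = -0.2997

For an MA(q) process with theta_0 = 1, the autocovariance is
  gamma(k) = sigma^2 * sum_{i=0..q-k} theta_i * theta_{i+k},
and rho(k) = gamma(k) / gamma(0). Sigma^2 cancels.
  numerator   = (1)*(-0.546) + (-0.546)*(-0.217) + (-0.217)*(-0.099) = -0.406035.
  denominator = (1)^2 + (-0.546)^2 + (-0.217)^2 + (-0.099)^2 = 1.355006.
  rho(1) = -0.406035 / 1.355006 = -0.2997.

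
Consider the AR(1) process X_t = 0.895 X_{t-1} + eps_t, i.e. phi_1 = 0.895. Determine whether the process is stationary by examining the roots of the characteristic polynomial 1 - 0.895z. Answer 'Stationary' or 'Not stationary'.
\text{Stationary}

The AR(p) characteristic polynomial is P(z) = 1 - 0.895z.
Stationarity requires all roots to lie outside the unit circle, i.e. |z| > 1 for every root.
This is linear in z: 1 + (-0.895) z = 0  =>  z = -1/(-0.895) = 1.117318,  |z| = 1.117318.
Moduli of all roots: 1.1173.
All moduli strictly greater than 1? Yes.
Verdict: Stationary.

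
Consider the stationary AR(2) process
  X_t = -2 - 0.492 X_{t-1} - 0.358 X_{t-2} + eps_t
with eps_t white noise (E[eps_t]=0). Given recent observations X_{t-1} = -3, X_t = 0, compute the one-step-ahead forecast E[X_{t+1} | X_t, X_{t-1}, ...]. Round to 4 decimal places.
E[X_{t+1} \mid \mathcal F_t] = -0.9260

For an AR(p) model X_t = c + sum_i phi_i X_{t-i} + eps_t, the
one-step-ahead conditional mean is
  E[X_{t+1} | X_t, ...] = c + sum_i phi_i X_{t+1-i}.
Substitute known values:
  E[X_{t+1} | ...] = -2 + (-0.492) * (0) + (-0.358) * (-3)
                   = -0.9260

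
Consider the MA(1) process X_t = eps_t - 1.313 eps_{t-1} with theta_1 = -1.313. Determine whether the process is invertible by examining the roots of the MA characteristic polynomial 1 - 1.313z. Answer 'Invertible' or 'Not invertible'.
\text{Not invertible}

The MA(q) characteristic polynomial is P(z) = 1 - 1.313z.
Invertibility requires all roots to lie outside the unit circle, i.e. |z| > 1 for every root.
This is linear in z: 1 + (-1.313) z = 0  =>  z = -1/(-1.313) = 0.761615,  |z| = 0.761615.
Moduli of all roots: 0.7616.
All moduli strictly greater than 1? No.
Verdict: Not invertible.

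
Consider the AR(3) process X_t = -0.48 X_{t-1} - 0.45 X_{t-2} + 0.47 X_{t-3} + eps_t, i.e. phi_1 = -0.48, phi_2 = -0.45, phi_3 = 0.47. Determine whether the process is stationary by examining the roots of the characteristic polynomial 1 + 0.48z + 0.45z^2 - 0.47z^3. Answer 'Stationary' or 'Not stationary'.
\text{Stationary}

The AR(p) characteristic polynomial is P(z) = 1 + 0.48z + 0.45z^2 - 0.47z^3.
Stationarity requires all roots to lie outside the unit circle, i.e. |z| > 1 for every root.
Degree 3: look for a simple real root z0 first, then factor out (1 - z/z0) and solve the remaining quadratic.
Testing z0 = 2: P(2) = 1 + (0.48)(2) + (0.45)(2)^2 + (-0.47)(2)^3
  = 1 + (0.96) + (1.8) + (-3.76) = 0.  So z_0 = 2 is a root, |z_0| = 2.
Divide out the factor (1 - 0.5 z) = (1 - z/z0) (since 1/z0 = 0.5):
  P(z) = (1 - 0.5 z)(1 + (0.98) z + (0.94) z^2)
  [check: z-coef 0.98 - (0.5) = 0.48; z^2-coef 0.94 - (0.5)(0.98) = 0.45; z^3-coef -(0.5)(0.94) = -0.47.]
Remaining roots from the quadratic factor 1 + (0.98) z + (0.94) z^2:
  Set 1 + (0.98) z + (0.94) z^2 = 0, i.e. a z^2 + b z + c = 0 with a = 0.94, b = 0.98, c = 1.
  Discriminant D = b^2 - 4ac = (0.98)^2 - 4*(0.94)*1 = 0.9604 - (3.76) = -2.7996.
  D < 0, so the roots are the complex-conjugate pair z = (-b +/- i sqrt(-D)) / (2a) = -0.5213 +/- 0.89i.
  For a conjugate pair |z|^2 = z * conj(z) = (product of roots) = c/a = 1/(0.94) = 1.06383, so |z| = sqrt(1.06383) = 1.0314 for both roots.
Moduli of all roots: 2.0000, 1.0314, 1.0314.
All moduli strictly greater than 1? Yes.
Verdict: Stationary.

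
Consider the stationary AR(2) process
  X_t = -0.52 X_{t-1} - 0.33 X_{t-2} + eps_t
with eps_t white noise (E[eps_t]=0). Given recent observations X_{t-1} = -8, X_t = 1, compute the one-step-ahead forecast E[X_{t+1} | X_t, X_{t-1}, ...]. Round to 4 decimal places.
E[X_{t+1} \mid \mathcal F_t] = 2.1200

For an AR(p) model X_t = c + sum_i phi_i X_{t-i} + eps_t, the
one-step-ahead conditional mean is
  E[X_{t+1} | X_t, ...] = c + sum_i phi_i X_{t+1-i}.
Substitute known values:
  E[X_{t+1} | ...] = (-0.52) * (1) + (-0.33) * (-8)
                   = 2.1200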